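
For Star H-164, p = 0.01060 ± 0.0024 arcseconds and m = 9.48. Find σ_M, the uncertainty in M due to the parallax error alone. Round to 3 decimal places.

M = m − 5 log₁₀ d + 5 = m + 5 log₁₀ p + 5, so ∂M/∂p = 5/(p ln 10).
σ_M = (5/ln 10) · (σ_p/p) = 2.1715 × 0.0024/0.01060 = 2.1715 × 0.22642 = 0.49167.

σ_M = 0.492 mag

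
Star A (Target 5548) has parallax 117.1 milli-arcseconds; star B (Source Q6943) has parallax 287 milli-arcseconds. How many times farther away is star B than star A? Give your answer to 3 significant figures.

0.408

Since d = 1/p, d_B/d_A = p_A/p_B.
= 117.1 / 287 = 0.40801.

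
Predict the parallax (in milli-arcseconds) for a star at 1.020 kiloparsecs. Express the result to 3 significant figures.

0.980 mas

d = 1.020 kpc = 1020 pc.
p = 1/d = 1/1020 = 0.00098039 arcsec.
= 0.00098039 × 1000 = 0.98039 mas.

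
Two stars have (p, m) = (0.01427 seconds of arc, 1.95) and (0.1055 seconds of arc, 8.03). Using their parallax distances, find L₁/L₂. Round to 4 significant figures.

d₁ = 1/p₁ = 1/0.01427″ = 70.077 pc; d₂ = 1/p₂ = 1/0.1055″ = 9.4787 pc.
M₁ = m₁ − 5 log₁₀ d₁ + 5 = 1.95 − 9.2279 + 5 = -2.2779.
M₂ = 8.03 − 4.8837 + 5 = 8.1463.
L₁/L₂ = 10^(0.4(M₂ − M₁)) = 10^(0.4 × 10.4242) = 10^4.16968 = 14780.

L₁/L₂ = 14780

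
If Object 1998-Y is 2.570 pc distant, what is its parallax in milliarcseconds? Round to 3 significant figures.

p = 1/d = 1/2.57 = 0.38911 arcsec.
= 0.38911 × 1000 = 389.11 mas.

389 mas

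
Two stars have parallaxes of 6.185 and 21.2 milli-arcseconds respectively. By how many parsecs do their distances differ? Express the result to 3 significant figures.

d_A = 1/0.006185″ = 161.68 pc; d_B = 1/0.02120″ = 47.17 pc.
|d_B − d_A| = |47.17 − 161.68| = 114.51 pc.

115 pc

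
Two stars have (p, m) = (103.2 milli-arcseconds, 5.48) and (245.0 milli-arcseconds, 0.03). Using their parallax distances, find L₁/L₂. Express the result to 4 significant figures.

d₁ = 1/p₁ = 1/0.1032″ = 9.6899 pc; d₂ = 1/p₂ = 1/0.2450″ = 4.0816 pc.
M₁ = m₁ − 5 log₁₀ d₁ + 5 = 5.48 − 4.9316 + 5 = 5.5484.
M₂ = 0.03 − 3.0542 + 5 = 1.9758.
L₁/L₂ = 10^(0.4(M₂ − M₁)) = 10^(0.4 × (-3.5726)) = 10^(-1.42904) = 0.037236.

L₁/L₂ = 0.03724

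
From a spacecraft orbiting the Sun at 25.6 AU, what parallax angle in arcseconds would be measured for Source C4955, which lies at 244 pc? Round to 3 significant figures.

0.105 arcsec

p (arcsec) = B (AU) / d (pc).
p = 25.6 / 244 = 0.10492 arcsec.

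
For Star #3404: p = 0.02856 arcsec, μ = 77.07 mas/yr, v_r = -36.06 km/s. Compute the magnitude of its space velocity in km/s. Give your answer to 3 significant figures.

38.3 km/s

d = 1/p = 1/0.02856″ = 35.014 pc.
μ = 77.07 mas/yr = 0.07707 ″/yr.
v_t = 4.740 μ d = 4.740 × 0.07707 × 35.014 = 12.791 km/s.
v = √(v_r² + v_t²) = √((-36.06)² + 12.791²) = √1463.93 = 38.261 km/s.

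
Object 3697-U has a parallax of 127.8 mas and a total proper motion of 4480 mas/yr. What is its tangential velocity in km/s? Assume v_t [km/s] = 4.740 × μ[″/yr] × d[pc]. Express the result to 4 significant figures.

166.2 km/s

d = 1/p = 1/0.1278″ = 7.8247 pc.
μ = 4480 mas/yr = 4.48 ″/yr.
v_t = 4.74 × μ × d = 4.74 × 4.48 × 7.8247 = 166.16 km/s.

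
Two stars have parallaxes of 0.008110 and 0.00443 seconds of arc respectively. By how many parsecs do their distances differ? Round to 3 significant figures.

102 pc

d_A = 1/0.008110″ = 123.3 pc; d_B = 1/0.004430″ = 225.73 pc.
|d_B − d_A| = |225.73 − 123.3| = 102.43 pc.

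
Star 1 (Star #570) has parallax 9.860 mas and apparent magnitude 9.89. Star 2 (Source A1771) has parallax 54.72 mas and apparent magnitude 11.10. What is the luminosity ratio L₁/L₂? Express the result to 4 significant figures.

L₁/L₂ = 93.87

d₁ = 1/p₁ = 1/0.009860″ = 101.42 pc; d₂ = 1/p₂ = 1/0.05472″ = 18.275 pc.
M₁ = m₁ − 5 log₁₀ d₁ + 5 = 9.89 − 10.0306 + 5 = 4.8594.
M₂ = 11.10 − 6.3093 + 5 = 9.7907.
L₁/L₂ = 10^(0.4(M₂ − M₁)) = 10^(0.4 × 4.9313) = 10^1.97252 = 93.869.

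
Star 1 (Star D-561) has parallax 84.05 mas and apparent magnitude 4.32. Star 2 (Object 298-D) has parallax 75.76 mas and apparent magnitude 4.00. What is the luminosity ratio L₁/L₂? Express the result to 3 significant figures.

L₁/L₂ = 0.605

d₁ = 1/p₁ = 1/0.08405″ = 11.898 pc; d₂ = 1/p₂ = 1/0.07576″ = 13.2 pc.
M₁ = m₁ − 5 log₁₀ d₁ + 5 = 4.32 − 5.3774 + 5 = 3.9426.
M₂ = 4.00 − 5.6029 + 5 = 3.3971.
L₁/L₂ = 10^(0.4(M₂ − M₁)) = 10^(0.4 × (-0.5455)) = 10^(-0.21820) = 0.60506.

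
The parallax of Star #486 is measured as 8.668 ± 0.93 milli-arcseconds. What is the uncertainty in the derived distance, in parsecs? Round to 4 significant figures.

d = 1/p, so σ_d = σ_p / p².
σ_d = 0.000930 / (0.008668)² = 0.000930 / 0.000075134 = 12.378 pc.

12.38 pc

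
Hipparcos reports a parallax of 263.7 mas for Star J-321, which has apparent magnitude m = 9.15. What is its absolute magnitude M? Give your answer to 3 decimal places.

d = 1/p = 1/0.2637″ = 3.7922 pc.
m − M = 5 log₁₀(3.7922) − 5 = 2.8945 − 5 = -2.1055.
M = m − (m − M) = 9.15 − (-2.1055) = 11.256.

M = 11.256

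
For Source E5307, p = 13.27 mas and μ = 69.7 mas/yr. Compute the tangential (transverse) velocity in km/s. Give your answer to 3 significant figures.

d = 1/p = 1/0.01327″ = 75.358 pc.
μ = 69.7 mas/yr = 0.0697 ″/yr.
v_t = 4.74 × μ × d = 4.74 × 0.0697 × 75.358 = 24.897 km/s.

24.9 km/s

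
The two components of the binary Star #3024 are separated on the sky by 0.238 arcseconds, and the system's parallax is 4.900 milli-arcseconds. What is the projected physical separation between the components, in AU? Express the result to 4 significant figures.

48.57 AU

d = 1/p = 1/0.004900″ = 204.08 pc.
At distance d (pc), an angle of θ arcsec spans θ·d AU: s = 0.238 × 204.08 = 48.571 AU.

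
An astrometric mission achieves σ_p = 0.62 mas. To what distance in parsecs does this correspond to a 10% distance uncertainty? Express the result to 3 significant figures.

σ_d/d = σ_p/p, so the condition is σ_p/p ≤ 0.10, i.e. p ≥ σ_p/0.10.
p_min = 0.62/0.10 = 6.2 mas = 0.0062 arcsec.
d_max = 1/p_min = 1/0.0062 = 161.29 pc.

161 pc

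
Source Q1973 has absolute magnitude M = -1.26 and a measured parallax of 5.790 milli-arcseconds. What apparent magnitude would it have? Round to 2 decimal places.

m = 4.93

d = 1/p = 1/0.005790″ = 172.71 pc.
m − M = 5 log₁₀ d − 5 = 5 log₁₀(172.71) − 5 = 11.1866 − 5 = 6.1866.
m = M + (m − M) = -1.26 + 6.1866 = 4.93.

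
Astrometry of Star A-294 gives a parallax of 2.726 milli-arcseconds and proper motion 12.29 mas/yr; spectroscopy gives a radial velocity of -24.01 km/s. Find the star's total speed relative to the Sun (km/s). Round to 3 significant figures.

d = 1/p = 1/0.002726″ = 366.84 pc.
μ = 12.29 mas/yr = 0.01229 ″/yr.
v_t = 4.740 μ d = 4.740 × 0.01229 × 366.84 = 21.37 km/s.
v = √(v_r² + v_t²) = √((-24.01)² + 21.37²) = √1033.16 = 32.143 km/s.

32.1 km/s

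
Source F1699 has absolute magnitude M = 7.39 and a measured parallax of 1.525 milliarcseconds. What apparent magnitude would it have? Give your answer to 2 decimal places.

d = 1/p = 1/0.001525″ = 655.74 pc.
m − M = 5 log₁₀ d − 5 = 5 log₁₀(655.74) − 5 = 14.0837 − 5 = 9.0837.
m = M + (m − M) = 7.39 + 9.0837 = 16.47.

m = 16.47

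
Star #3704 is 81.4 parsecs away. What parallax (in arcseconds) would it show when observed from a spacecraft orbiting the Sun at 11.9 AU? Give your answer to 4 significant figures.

p (arcsec) = B (AU) / d (pc).
p = 11.9 / 81.4 = 0.14619 arcsec.

0.1462 arcsec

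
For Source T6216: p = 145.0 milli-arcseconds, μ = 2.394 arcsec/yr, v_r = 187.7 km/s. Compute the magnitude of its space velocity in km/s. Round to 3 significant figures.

203 km/s

d = 1/p = 1/0.1450″ = 6.8966 pc.
v_t = 4.740 μ d = 4.740 × 2.394 × 6.8966 = 78.26 km/s.
v = √(v_r² + v_t²) = √(187.7² + 78.26²) = √41355.9 = 203.36 km/s.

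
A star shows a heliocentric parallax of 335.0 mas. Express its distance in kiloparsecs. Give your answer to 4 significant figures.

0.002985 kpc

p = 335.0 mas = 0.3350 arcsec.
d = 1/p = 1/0.3350 = 2.9851 pc.
= 0.0029851 kpc.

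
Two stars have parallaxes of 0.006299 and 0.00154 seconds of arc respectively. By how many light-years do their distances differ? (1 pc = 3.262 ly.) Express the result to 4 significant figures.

d_A = 1/0.006299″ = 158.76 pc; d_B = 1/0.001540″ = 649.35 pc.
|d_B − d_A| = |649.35 − 158.76| = 490.59 pc = 490.59 × 3.262 ly = 1600.3 ly.

1600 ly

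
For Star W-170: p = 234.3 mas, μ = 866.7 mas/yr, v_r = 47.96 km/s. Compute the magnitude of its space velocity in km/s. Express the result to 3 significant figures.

51.1 km/s

d = 1/p = 1/0.2343″ = 4.268 pc.
μ = 866.7 mas/yr = 0.8667 ″/yr.
v_t = 4.740 μ d = 4.740 × 0.8667 × 4.268 = 17.534 km/s.
v = √(v_r² + v_t²) = √(47.96² + 17.534²) = √2607.6 = 51.065 km/s.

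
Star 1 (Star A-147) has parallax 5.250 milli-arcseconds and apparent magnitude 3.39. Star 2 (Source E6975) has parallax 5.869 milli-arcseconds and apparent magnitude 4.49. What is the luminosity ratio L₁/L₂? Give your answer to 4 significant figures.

d₁ = 1/p₁ = 1/0.005250″ = 190.48 pc; d₂ = 1/p₂ = 1/0.005869″ = 170.39 pc.
M₁ = m₁ − 5 log₁₀ d₁ + 5 = 3.39 − 11.3992 + 5 = -3.0092.
M₂ = 4.49 − 11.1572 + 5 = -1.6672.
L₁/L₂ = 10^(0.4(M₂ − M₁)) = 10^(0.4 × 1.3420) = 10^0.53680 = 3.4419.

L₁/L₂ = 3.442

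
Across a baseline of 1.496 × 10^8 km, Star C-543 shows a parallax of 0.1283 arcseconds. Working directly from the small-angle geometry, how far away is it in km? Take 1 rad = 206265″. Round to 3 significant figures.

2.41 × 10^14 km

θ = 0.1283″ = 0.1283/206265 = 6.2202 × 10^-7 rad.
d = B/θ = (1.496 × 10^8) / (6.2202 × 10^-7) = 2.4051 × 10^14 km.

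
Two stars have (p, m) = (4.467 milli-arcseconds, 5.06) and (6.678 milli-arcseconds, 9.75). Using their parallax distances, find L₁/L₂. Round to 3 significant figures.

L₁/L₂ = 168

d₁ = 1/p₁ = 1/0.004467″ = 223.86 pc; d₂ = 1/p₂ = 1/0.006678″ = 149.75 pc.
M₁ = m₁ − 5 log₁₀ d₁ + 5 = 5.06 − 11.7499 + 5 = -1.6899.
M₂ = 9.75 − 10.8768 + 5 = 3.8732.
L₁/L₂ = 10^(0.4(M₂ − M₁)) = 10^(0.4 × 5.5631) = 10^2.22524 = 167.97.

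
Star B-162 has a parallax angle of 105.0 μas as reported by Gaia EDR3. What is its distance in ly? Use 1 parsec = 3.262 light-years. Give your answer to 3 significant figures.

31100 ly

p = 105.0 μas = 0.0001050 arcsec.
d = 1/p = 1/0.0001050 = 9523.8 pc.
In light-years: 9523.8 × 3.262 = 31067 ly.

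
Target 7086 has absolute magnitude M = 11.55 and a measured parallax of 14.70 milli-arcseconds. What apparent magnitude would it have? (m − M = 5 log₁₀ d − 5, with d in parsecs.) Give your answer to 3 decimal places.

d = 1/p = 1/0.01470″ = 68.027 pc.
m − M = 5 log₁₀ d − 5 = 5 log₁₀(68.027) − 5 = 9.1634 − 5 = 4.1634.
m = M + (m − M) = 11.55 + 4.1634 = 15.713.

m = 15.713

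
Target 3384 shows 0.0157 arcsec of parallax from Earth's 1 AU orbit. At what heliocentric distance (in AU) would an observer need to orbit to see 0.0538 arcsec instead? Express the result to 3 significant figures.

Parallax scales linearly with baseline: p ∝ B, so B = p_target / p_Earth × 1 AU.
B = 0.0538 / 0.0157 = 3.4268 AU.

3.43 AU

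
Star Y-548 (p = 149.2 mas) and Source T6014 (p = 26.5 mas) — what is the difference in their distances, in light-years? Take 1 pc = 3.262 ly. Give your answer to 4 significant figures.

d_A = 1/0.1492″ = 6.7024 pc; d_B = 1/0.02650″ = 37.736 pc.
|d_B − d_A| = |37.736 − 6.7024| = 31.034 pc = 31.034 × 3.262 ly = 101.23 ly.

101.2 ly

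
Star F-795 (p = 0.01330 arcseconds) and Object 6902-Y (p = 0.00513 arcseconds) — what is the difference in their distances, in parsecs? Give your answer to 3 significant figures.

120 pc

d_A = 1/0.01330″ = 75.188 pc; d_B = 1/0.005130″ = 194.93 pc.
|d_B − d_A| = |194.93 − 75.188| = 119.74 pc.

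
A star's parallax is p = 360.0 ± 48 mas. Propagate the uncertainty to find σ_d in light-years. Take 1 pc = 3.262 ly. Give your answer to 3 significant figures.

d = 1/p, so σ_d = σ_p / p².
σ_d = 0.0480 / (0.3600)² = 0.0480 / 0.1296 = 0.37037 pc = 0.37037 × 3.262 ly = 1.2081 ly.

1.21 ly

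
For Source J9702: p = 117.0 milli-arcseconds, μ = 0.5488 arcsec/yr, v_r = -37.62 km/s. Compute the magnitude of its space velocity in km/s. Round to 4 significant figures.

d = 1/p = 1/0.1170″ = 8.547 pc.
v_t = 4.740 μ d = 4.740 × 0.5488 × 8.547 = 22.233 km/s.
v = √(v_r² + v_t²) = √((-37.62)² + 22.233²) = √1909.57 = 43.699 km/s.

43.70 km/s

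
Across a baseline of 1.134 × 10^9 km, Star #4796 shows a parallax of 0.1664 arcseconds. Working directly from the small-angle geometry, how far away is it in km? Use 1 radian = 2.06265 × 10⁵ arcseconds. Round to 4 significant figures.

1.406 × 10^15 km

θ = 0.1664″ = 0.1664/206265 = 8.0673 × 10^-7 rad.
d = B/θ = (1.134 × 10^9) / (8.0673 × 10^-7) = 1.4057 × 10^15 km.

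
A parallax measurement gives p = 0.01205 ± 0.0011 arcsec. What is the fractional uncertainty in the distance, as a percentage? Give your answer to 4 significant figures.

9.129%

For d = 1/p, |σ_d/d| = |σ_p/p|.
σ_p/p = 0.0011 / 0.01205 = 0.091286 = 9.1286%.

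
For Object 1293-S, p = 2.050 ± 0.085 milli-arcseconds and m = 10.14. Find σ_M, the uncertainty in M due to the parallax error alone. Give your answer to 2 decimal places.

σ_M = 0.09 mag

M = m − 5 log₁₀ d + 5 = m + 5 log₁₀ p + 5, so ∂M/∂p = 5/(p ln 10).
σ_M = (5/ln 10) · (σ_p/p) = 2.1715 × 0.085/2.050 = 2.1715 × 0.041463 = 0.090037.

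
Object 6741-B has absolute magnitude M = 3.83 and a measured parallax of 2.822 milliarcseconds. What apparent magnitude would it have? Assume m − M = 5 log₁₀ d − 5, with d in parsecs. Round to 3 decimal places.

m = 11.577

d = 1/p = 1/0.002822″ = 354.36 pc.
m − M = 5 log₁₀ d − 5 = 5 log₁₀(354.36) − 5 = 12.7472 − 5 = 7.7472.
m = M + (m − M) = 3.83 + 7.7472 = 11.577.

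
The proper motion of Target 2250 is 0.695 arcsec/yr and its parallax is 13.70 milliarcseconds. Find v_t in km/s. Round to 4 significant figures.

d = 1/p = 1/0.01370″ = 72.993 pc.
v_t = 4.74 × μ × d = 4.74 × 0.695 × 72.993 = 240.46 km/s.

240.5 km/s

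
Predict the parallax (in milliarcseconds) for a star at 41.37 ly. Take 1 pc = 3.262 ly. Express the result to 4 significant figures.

78.85 mas

d = 41.37 ly ÷ 3.262 = 12.682 pc.
p = 1/d = 1/12.682 = 0.078852 arcsec.
= 0.078852 × 1000 = 78.852 mas.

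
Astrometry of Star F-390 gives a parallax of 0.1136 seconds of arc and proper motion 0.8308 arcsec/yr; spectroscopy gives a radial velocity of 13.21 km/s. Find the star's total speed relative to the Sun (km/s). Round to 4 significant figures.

37.10 km/s

d = 1/p = 1/0.1136″ = 8.8028 pc.
v_t = 4.740 μ d = 4.740 × 0.8308 × 8.8028 = 34.665 km/s.
v = √(v_r² + v_t²) = √(13.21² + 34.665²) = √1376.17 = 37.097 km/s.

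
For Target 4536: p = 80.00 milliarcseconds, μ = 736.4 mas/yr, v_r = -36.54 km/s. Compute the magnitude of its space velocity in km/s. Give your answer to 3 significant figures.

d = 1/p = 1/0.08000″ = 12.5 pc.
μ = 736.4 mas/yr = 0.7364 ″/yr.
v_t = 4.740 μ d = 4.740 × 0.7364 × 12.5 = 43.632 km/s.
v = √(v_r² + v_t²) = √((-36.54)² + 43.632²) = √3238.92 = 56.912 km/s.

56.9 km/s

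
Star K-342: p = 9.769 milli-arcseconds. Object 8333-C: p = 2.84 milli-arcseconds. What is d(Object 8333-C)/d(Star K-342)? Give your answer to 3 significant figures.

Since d = 1/p, d_B/d_A = p_A/p_B.
= 9.769 / 2.84 = 3.4398.

3.44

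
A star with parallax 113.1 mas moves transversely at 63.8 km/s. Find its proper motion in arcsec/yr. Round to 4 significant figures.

d = 1/p = 1/0.1131″ = 8.8417 pc.
μ = v_t / (4.74 d) = 63.8 / (4.74 × 8.8417) = 63.8 / 41.91 = 1.5223 ″/yr.

1.522 arcsec/yr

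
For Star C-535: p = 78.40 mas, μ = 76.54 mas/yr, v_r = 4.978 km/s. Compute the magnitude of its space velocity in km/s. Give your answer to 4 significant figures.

6.797 km/s

d = 1/p = 1/0.07840″ = 12.755 pc.
μ = 76.54 mas/yr = 0.07654 ″/yr.
v_t = 4.740 μ d = 4.740 × 0.07654 × 12.755 = 4.6275 km/s.
v = √(v_r² + v_t²) = √(4.978² + 4.6275²) = √46.1942 = 6.7966 km/s.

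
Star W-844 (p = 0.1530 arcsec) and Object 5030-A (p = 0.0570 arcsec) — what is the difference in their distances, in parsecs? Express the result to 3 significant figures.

11.0 pc

d_A = 1/0.1530″ = 6.5359 pc; d_B = 1/0.05700″ = 17.544 pc.
|d_B − d_A| = |17.544 − 6.5359| = 11.008 pc.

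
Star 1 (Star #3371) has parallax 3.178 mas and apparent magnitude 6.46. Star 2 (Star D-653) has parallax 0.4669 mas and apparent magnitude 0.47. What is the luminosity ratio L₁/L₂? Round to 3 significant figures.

L₁/L₂ = 8.67 × 10^-5

d₁ = 1/p₁ = 1/0.003178″ = 314.66 pc; d₂ = 1/p₂ = 1/0.0004669″ = 2141.8 pc.
M₁ = m₁ − 5 log₁₀ d₁ + 5 = 6.46 − 12.4892 + 5 = -1.0292.
M₂ = 0.47 − 16.6539 + 5 = -11.1839.
L₁/L₂ = 10^(0.4(M₂ − M₁)) = 10^(0.4 × (-10.1547)) = 10^(-4.06188) = 0.00008672.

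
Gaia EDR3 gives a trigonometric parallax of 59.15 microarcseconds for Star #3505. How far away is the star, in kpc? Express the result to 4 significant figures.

p = 59.15 microarcseconds = 0.00005915 arcsec.
d = 1/p = 1/0.00005915 = 16906 pc.
= 16.906 kpc.

16.91 kpc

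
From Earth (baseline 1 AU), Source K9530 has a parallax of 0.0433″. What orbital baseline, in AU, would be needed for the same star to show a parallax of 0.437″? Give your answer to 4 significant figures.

Parallax scales linearly with baseline: p ∝ B, so B = p_target / p_Earth × 1 AU.
B = 0.437 / 0.0433 = 10.092 AU.

10.09 AU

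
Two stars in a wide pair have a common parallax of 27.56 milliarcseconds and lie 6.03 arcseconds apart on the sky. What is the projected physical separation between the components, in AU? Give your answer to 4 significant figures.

d = 1/p = 1/0.02756″ = 36.284 pc.
At distance d (pc), an angle of θ arcsec spans θ·d AU: s = 6.03 × 36.284 = 218.79 AU.

218.8 AU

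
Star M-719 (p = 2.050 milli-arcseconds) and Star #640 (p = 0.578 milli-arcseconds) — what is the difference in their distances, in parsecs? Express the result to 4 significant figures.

1242 pc

d_A = 1/0.002050″ = 487.8 pc; d_B = 1/0.0005780″ = 1730.1 pc.
|d_B − d_A| = |1730.1 − 487.8| = 1242.3 pc.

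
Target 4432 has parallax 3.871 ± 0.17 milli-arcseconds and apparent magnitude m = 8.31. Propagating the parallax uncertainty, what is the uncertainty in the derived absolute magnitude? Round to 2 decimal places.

σ_M = 0.10 mag

M = m − 5 log₁₀ d + 5 = m + 5 log₁₀ p + 5, so ∂M/∂p = 5/(p ln 10).
σ_M = (5/ln 10) · (σ_p/p) = 2.1715 × 0.17/3.871 = 2.1715 × 0.043916 = 0.095364.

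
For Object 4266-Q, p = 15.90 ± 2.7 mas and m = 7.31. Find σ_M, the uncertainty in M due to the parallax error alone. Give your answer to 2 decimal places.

M = m − 5 log₁₀ d + 5 = m + 5 log₁₀ p + 5, so ∂M/∂p = 5/(p ln 10).
σ_M = (5/ln 10) · (σ_p/p) = 2.1715 × 2.7/15.90 = 2.1715 × 0.16981 = 0.36874.

σ_M = 0.37 mag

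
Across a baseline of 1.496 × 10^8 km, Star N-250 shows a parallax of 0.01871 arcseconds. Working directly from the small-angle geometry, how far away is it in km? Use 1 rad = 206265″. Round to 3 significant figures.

θ = 0.01871″ = 0.01871/206265 = 9.0709 × 10^-8 rad.
d = B/θ = (1.496 × 10^8) / (9.0709 × 10^-8) = 1.6492 × 10^15 km.

1.65 × 10^15 km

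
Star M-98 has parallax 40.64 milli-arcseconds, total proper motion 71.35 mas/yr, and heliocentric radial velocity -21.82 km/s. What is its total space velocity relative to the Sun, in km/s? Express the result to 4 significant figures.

23.35 km/s

d = 1/p = 1/0.04064″ = 24.606 pc.
μ = 71.35 mas/yr = 0.07135 ″/yr.
v_t = 4.740 μ d = 4.740 × 0.07135 × 24.606 = 8.3217 km/s.
v = √(v_r² + v_t²) = √((-21.82)² + 8.3217²) = √545.363 = 23.353 km/s.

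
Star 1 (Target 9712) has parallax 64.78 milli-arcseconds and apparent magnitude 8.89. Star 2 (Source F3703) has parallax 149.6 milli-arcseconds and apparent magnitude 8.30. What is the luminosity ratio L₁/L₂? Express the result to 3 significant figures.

d₁ = 1/p₁ = 1/0.06478″ = 15.437 pc; d₂ = 1/p₂ = 1/0.1496″ = 6.6845 pc.
M₁ = m₁ − 5 log₁₀ d₁ + 5 = 8.89 − 5.9428 + 5 = 7.9472.
M₂ = 8.30 − 4.1253 + 5 = 9.1747.
L₁/L₂ = 10^(0.4(M₂ − M₁)) = 10^(0.4 × 1.2275) = 10^0.49100 = 3.0974.

L₁/L₂ = 3.10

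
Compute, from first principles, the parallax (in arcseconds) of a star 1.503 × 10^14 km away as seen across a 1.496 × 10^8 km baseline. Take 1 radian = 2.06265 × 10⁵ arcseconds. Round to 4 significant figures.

θ ≈ B/d = (1.496 × 10^8) / (1.503 × 10^14) = 9.9534 × 10^-7 rad.
In arcseconds: 9.9534 × 10^-7 × 206265 = 0.2053″.

0.2053 arcsec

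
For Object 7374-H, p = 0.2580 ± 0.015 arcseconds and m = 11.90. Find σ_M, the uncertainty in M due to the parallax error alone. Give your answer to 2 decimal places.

σ_M = 0.13 mag

M = m − 5 log₁₀ d + 5 = m + 5 log₁₀ p + 5, so ∂M/∂p = 5/(p ln 10).
σ_M = (5/ln 10) · (σ_p/p) = 2.1715 × 0.015/0.2580 = 2.1715 × 0.05814 = 0.12625.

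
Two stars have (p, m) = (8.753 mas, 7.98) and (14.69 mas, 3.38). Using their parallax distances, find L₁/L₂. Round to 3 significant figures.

d₁ = 1/p₁ = 1/0.008753″ = 114.25 pc; d₂ = 1/p₂ = 1/0.01469″ = 68.074 pc.
M₁ = m₁ − 5 log₁₀ d₁ + 5 = 7.98 − 10.2893 + 5 = 2.6907.
M₂ = 3.38 − 9.1649 + 5 = -0.7849.
L₁/L₂ = 10^(0.4(M₂ − M₁)) = 10^(0.4 × (-3.4756)) = 10^(-1.39024) = 0.040716.

L₁/L₂ = 0.0407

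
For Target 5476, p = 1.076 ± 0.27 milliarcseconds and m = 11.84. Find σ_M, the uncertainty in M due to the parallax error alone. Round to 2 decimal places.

σ_M = 0.54 mag

M = m − 5 log₁₀ d + 5 = m + 5 log₁₀ p + 5, so ∂M/∂p = 5/(p ln 10).
σ_M = (5/ln 10) · (σ_p/p) = 2.1715 × 0.27/1.076 = 2.1715 × 0.25093 = 0.54489.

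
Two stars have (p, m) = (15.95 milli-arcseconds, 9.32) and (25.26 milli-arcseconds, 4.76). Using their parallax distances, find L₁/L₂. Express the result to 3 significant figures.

L₁/L₂ = 0.0376

d₁ = 1/p₁ = 1/0.01595″ = 62.696 pc; d₂ = 1/p₂ = 1/0.02526″ = 39.588 pc.
M₁ = m₁ − 5 log₁₀ d₁ + 5 = 9.32 − 8.9862 + 5 = 5.3338.
M₂ = 4.76 − 7.9878 + 5 = 1.7722.
L₁/L₂ = 10^(0.4(M₂ − M₁)) = 10^(0.4 × (-3.5616)) = 10^(-1.42464) = 0.037615.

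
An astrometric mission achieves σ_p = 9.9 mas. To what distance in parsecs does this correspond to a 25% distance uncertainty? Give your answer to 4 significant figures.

σ_d/d = σ_p/p, so the condition is σ_p/p ≤ 0.25, i.e. p ≥ σ_p/0.25.
p_min = 9.9/0.25 = 39.6 mas = 0.0396 arcsec.
d_max = 1/p_min = 1/0.0396 = 25.253 pc.

25.25 pc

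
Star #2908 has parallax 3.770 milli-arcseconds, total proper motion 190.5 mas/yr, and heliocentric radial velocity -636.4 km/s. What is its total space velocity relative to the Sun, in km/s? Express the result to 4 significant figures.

d = 1/p = 1/0.003770″ = 265.25 pc.
μ = 190.5 mas/yr = 0.1905 ″/yr.
v_t = 4.740 μ d = 4.740 × 0.1905 × 265.25 = 239.51 km/s.
v = √(v_r² + v_t²) = √((-636.4)² + 239.51²) = √462370 = 679.98 km/s.

680.0 km/s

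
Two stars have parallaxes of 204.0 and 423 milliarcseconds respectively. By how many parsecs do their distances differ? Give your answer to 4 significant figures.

2.538 pc

d_A = 1/0.2040″ = 4.902 pc; d_B = 1/0.4230″ = 2.3641 pc.
|d_B − d_A| = |2.3641 − 4.902| = 2.5379 pc.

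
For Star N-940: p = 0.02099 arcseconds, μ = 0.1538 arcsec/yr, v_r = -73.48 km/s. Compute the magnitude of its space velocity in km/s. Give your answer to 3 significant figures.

d = 1/p = 1/0.02099″ = 47.642 pc.
v_t = 4.740 μ d = 4.740 × 0.1538 × 47.642 = 34.732 km/s.
v = √(v_r² + v_t²) = √((-73.48)² + 34.732²) = √6605.62 = 81.275 km/s.

81.3 km/s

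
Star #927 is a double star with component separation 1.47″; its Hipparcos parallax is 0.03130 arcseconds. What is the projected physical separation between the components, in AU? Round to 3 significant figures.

d = 1/p = 1/0.03130″ = 31.949 pc.
At distance d (pc), an angle of θ arcsec spans θ·d AU: s = 1.47 × 31.949 = 46.965 AU.

47.0 AU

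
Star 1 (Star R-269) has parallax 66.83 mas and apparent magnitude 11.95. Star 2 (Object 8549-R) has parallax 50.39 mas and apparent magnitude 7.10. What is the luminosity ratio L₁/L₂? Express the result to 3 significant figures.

L₁/L₂ = 0.00653

d₁ = 1/p₁ = 1/0.06683″ = 14.963 pc; d₂ = 1/p₂ = 1/0.05039″ = 19.845 pc.
M₁ = m₁ − 5 log₁₀ d₁ + 5 = 11.95 − 5.8751 + 5 = 11.0749.
M₂ = 7.10 − 6.4883 + 5 = 5.6117.
L₁/L₂ = 10^(0.4(M₂ − M₁)) = 10^(0.4 × (-5.4632)) = 10^(-2.18528) = 0.0065271.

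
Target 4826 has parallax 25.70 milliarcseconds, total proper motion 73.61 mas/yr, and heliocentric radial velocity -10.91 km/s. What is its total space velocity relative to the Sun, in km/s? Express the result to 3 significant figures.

d = 1/p = 1/0.02570″ = 38.911 pc.
μ = 73.61 mas/yr = 0.07361 ″/yr.
v_t = 4.740 μ d = 4.740 × 0.07361 × 38.911 = 13.576 km/s.
v = √(v_r² + v_t²) = √((-10.91)² + 13.576²) = √303.336 = 17.417 km/s.

17.4 km/s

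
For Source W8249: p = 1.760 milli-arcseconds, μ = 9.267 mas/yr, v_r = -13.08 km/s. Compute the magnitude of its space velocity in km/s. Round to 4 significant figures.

d = 1/p = 1/0.001760″ = 568.18 pc.
μ = 9.267 mas/yr = 0.009267 ″/yr.
v_t = 4.740 μ d = 4.740 × 0.009267 × 568.18 = 24.958 km/s.
v = √(v_r² + v_t²) = √((-13.08)² + 24.958²) = √793.988 = 28.178 km/s.

28.18 km/s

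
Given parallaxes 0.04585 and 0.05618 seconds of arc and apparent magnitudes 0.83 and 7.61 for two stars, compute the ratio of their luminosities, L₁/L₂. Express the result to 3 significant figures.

L₁/L₂ = 774

d₁ = 1/p₁ = 1/0.04585″ = 21.81 pc; d₂ = 1/p₂ = 1/0.05618″ = 17.8 pc.
M₁ = m₁ − 5 log₁₀ d₁ + 5 = 0.83 − 6.6933 + 5 = -0.8633.
M₂ = 7.61 − 6.2521 + 5 = 6.3579.
L₁/L₂ = 10^(0.4(M₂ − M₁)) = 10^(0.4 × 7.2212) = 10^2.88848 = 773.54.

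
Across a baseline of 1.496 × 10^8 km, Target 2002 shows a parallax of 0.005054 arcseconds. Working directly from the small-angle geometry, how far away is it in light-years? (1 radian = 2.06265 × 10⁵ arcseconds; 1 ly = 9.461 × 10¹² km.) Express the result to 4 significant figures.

645.3 ly

θ = 0.005054″ = 0.005054/206265 = 2.4502 × 10^-8 rad.
d = B/θ = (1.496 × 10^8) / (2.4502 × 10^-8) = 6.1056 × 10^15 km = (6.1056 × 10^15) / (9.461 × 10^12) ly = 645.34 ly.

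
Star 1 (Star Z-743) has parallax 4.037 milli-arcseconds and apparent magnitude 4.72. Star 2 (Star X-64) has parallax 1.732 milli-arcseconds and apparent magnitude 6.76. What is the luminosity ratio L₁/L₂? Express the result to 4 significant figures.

d₁ = 1/p₁ = 1/0.004037″ = 247.71 pc; d₂ = 1/p₂ = 1/0.001732″ = 577.37 pc.
M₁ = m₁ − 5 log₁₀ d₁ + 5 = 4.72 − 11.9697 + 5 = -2.2497.
M₂ = 6.76 − 13.8073 + 5 = -2.0473.
L₁/L₂ = 10^(0.4(M₂ − M₁)) = 10^(0.4 × 0.2024) = 10^0.08096 = 1.2049.

L₁/L₂ = 1.205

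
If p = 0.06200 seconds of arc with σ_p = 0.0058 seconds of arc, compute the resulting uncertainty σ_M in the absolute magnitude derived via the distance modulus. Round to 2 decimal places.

σ_M = 0.20 mag

M = m − 5 log₁₀ d + 5 = m + 5 log₁₀ p + 5, so ∂M/∂p = 5/(p ln 10).
σ_M = (5/ln 10) · (σ_p/p) = 2.1715 × 0.0058/0.06200 = 2.1715 × 0.093548 = 0.20314.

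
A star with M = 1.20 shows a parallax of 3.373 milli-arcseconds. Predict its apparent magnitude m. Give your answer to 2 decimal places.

d = 1/p = 1/0.003373″ = 296.47 pc.
m − M = 5 log₁₀ d − 5 = 5 log₁₀(296.47) − 5 = 12.3599 − 5 = 7.3599.
m = M + (m − M) = 1.20 + 7.3599 = 8.56.

m = 8.56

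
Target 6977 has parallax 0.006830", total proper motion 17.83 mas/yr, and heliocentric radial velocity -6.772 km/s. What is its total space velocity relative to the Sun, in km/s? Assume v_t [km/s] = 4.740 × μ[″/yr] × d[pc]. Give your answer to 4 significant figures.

14.11 km/s

d = 1/p = 1/0.006830″ = 146.41 pc.
μ = 17.83 mas/yr = 0.01783 ″/yr.
v_t = 4.740 μ d = 4.740 × 0.01783 × 146.41 = 12.374 km/s.
v = √(v_r² + v_t²) = √((-6.772)² + 12.374²) = √198.976 = 14.106 km/s.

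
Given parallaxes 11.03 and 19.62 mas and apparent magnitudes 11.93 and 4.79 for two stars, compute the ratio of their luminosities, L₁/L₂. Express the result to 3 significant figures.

d₁ = 1/p₁ = 1/0.01103″ = 90.662 pc; d₂ = 1/p₂ = 1/0.01962″ = 50.968 pc.
M₁ = m₁ − 5 log₁₀ d₁ + 5 = 11.93 − 9.7871 + 5 = 7.1429.
M₂ = 4.79 − 8.5365 + 5 = 1.2535.
L₁/L₂ = 10^(0.4(M₂ − M₁)) = 10^(0.4 × (-5.8894)) = 10^(-2.35576) = 0.004408.

L₁/L₂ = 0.00441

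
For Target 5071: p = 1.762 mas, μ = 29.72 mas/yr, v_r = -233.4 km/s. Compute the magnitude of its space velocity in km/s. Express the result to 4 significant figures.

246.7 km/s

d = 1/p = 1/0.001762″ = 567.54 pc.
μ = 29.72 mas/yr = 0.02972 ″/yr.
v_t = 4.740 μ d = 4.740 × 0.02972 × 567.54 = 79.951 km/s.
v = √(v_r² + v_t²) = √((-233.4)² + 79.951²) = √60867.7 = 246.71 km/s.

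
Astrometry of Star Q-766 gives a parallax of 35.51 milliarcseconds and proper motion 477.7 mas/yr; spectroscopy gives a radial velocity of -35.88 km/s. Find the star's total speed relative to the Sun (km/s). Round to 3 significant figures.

73.2 km/s

d = 1/p = 1/0.03551″ = 28.161 pc.
μ = 477.7 mas/yr = 0.4777 ″/yr.
v_t = 4.740 μ d = 4.740 × 0.4777 × 28.161 = 63.765 km/s.
v = √(v_r² + v_t²) = √((-35.88)² + 63.765²) = √5353.35 = 73.167 km/s.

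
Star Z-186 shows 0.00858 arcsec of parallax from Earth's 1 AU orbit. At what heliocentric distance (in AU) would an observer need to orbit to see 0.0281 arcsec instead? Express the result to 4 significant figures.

Parallax scales linearly with baseline: p ∝ B, so B = p_target / p_Earth × 1 AU.
B = 0.0281 / 0.00858 = 3.2751 AU.

3.275 AU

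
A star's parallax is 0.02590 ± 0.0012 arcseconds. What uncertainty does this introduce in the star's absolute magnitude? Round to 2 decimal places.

σ_M = 0.10 mag

M = m − 5 log₁₀ d + 5 = m + 5 log₁₀ p + 5, so ∂M/∂p = 5/(p ln 10).
σ_M = (5/ln 10) · (σ_p/p) = 2.1715 × 0.0012/0.02590 = 2.1715 × 0.046332 = 0.10061.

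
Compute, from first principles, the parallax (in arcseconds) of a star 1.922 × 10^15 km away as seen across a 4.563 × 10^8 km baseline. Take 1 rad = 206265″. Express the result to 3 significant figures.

θ ≈ B/d = (4.563 × 10^8) / (1.922 × 10^15) = 2.3741 × 10^-7 rad.
In arcseconds: 2.3741 × 10^-7 × 206265 = 0.048969″.

0.0490 arcsec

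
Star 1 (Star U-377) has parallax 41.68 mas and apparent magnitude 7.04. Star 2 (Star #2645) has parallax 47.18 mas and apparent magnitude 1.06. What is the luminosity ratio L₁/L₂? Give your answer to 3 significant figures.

L₁/L₂ = 0.00520

d₁ = 1/p₁ = 1/0.04168″ = 23.992 pc; d₂ = 1/p₂ = 1/0.04718″ = 21.195 pc.
M₁ = m₁ − 5 log₁₀ d₁ + 5 = 7.04 − 6.9003 + 5 = 5.1397.
M₂ = 1.06 − 6.6312 + 5 = -0.5712.
L₁/L₂ = 10^(0.4(M₂ − M₁)) = 10^(0.4 × (-5.7109)) = 10^(-2.28436) = 0.0051957.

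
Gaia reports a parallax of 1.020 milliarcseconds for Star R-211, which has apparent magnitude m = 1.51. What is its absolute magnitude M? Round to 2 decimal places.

M = -8.45

d = 1/p = 1/0.001020″ = 980.39 pc.
m − M = 5 log₁₀(980.39) − 5 = 14.9570 − 5 = 9.9570.
M = m − (m − M) = 1.51 − 9.9570 = -8.45.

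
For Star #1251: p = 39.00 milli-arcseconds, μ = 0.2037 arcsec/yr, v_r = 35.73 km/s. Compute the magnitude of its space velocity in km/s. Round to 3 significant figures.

43.5 km/s

d = 1/p = 1/0.03900″ = 25.641 pc.
v_t = 4.740 μ d = 4.740 × 0.2037 × 25.641 = 24.757 km/s.
v = √(v_r² + v_t²) = √(35.73² + 24.757²) = √1889.54 = 43.469 km/s.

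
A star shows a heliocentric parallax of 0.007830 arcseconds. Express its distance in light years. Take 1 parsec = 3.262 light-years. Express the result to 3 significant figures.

417 light years

d = 1/p = 1/0.007830 = 127.71 pc.
In light-years: 127.71 × 3.262 = 416.59 ly.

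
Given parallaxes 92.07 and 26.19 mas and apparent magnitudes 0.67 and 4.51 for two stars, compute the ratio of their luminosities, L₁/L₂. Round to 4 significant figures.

d₁ = 1/p₁ = 1/0.09207″ = 10.861 pc; d₂ = 1/p₂ = 1/0.02619″ = 38.183 pc.
M₁ = m₁ − 5 log₁₀ d₁ + 5 = 0.67 − 5.1793 + 5 = 0.4907.
M₂ = 4.51 − 7.9094 + 5 = 1.6006.
L₁/L₂ = 10^(0.4(M₂ − M₁)) = 10^(0.4 × 1.1099) = 10^0.44396 = 2.7795.

L₁/L₂ = 2.780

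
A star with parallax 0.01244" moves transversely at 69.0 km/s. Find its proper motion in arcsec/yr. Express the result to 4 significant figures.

0.1811 arcsec/yr

d = 1/p = 1/0.01244″ = 80.386 pc.
μ = v_t / (4.74 d) = 69.0 / (4.74 × 80.386) = 69.0 / 381.03 = 0.18109 ″/yr.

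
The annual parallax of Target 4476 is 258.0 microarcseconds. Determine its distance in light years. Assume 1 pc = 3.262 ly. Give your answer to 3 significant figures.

p = 258.0 microarcseconds = 0.0002580 arcsec.
d = 1/p = 1/0.0002580 = 3876 pc.
In light-years: 3876 × 3.262 = 12644 ly.

12600 light years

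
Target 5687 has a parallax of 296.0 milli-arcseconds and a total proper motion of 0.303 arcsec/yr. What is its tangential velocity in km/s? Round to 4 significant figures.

4.852 km/s

d = 1/p = 1/0.2960″ = 3.3784 pc.
v_t = 4.74 × μ × d = 4.74 × 0.303 × 3.3784 = 4.8521 km/s.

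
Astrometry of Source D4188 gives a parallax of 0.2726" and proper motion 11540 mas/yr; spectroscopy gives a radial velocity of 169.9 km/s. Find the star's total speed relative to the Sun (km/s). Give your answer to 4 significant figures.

d = 1/p = 1/0.2726″ = 3.6684 pc.
μ = 11540 mas/yr = 11.54 ″/yr.
v_t = 4.740 μ d = 4.740 × 11.54 × 3.6684 = 200.66 km/s.
v = √(v_r² + v_t²) = √(169.9² + 200.66²) = √69130.4 = 262.93 km/s.

262.9 km/s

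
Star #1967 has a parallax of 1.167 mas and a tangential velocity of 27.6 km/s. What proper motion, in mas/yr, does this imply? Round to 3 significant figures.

6.80 mas/yr

d = 1/p = 1/0.001167″ = 856.9 pc.
μ = v_t / (4.74 d) = 27.6 / (4.74 × 856.9) = 27.6 / 4061.7 = 0.0067952 ″/yr = 6.7952 mas/yr.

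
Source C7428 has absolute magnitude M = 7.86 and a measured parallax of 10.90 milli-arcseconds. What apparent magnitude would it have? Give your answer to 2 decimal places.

m = 12.67

d = 1/p = 1/0.01090″ = 91.743 pc.
m − M = 5 log₁₀ d − 5 = 5 log₁₀(91.743) − 5 = 9.8129 − 5 = 4.8129.
m = M + (m − M) = 7.86 + 4.8129 = 12.67.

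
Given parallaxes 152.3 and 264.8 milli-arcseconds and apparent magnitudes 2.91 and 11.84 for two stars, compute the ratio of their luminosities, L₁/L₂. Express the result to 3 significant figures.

d₁ = 1/p₁ = 1/0.1523″ = 6.566 pc; d₂ = 1/p₂ = 1/0.2648″ = 3.7764 pc.
M₁ = m₁ − 5 log₁₀ d₁ + 5 = 2.91 − 4.0865 + 5 = 3.8235.
M₂ = 11.84 − 2.8854 + 5 = 13.9546.
L₁/L₂ = 10^(0.4(M₂ − M₁)) = 10^(0.4 × 10.1311) = 10^4.05244 = 11283.

L₁/L₂ = 11300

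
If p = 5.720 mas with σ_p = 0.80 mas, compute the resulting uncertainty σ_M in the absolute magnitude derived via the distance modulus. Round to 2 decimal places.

M = m − 5 log₁₀ d + 5 = m + 5 log₁₀ p + 5, so ∂M/∂p = 5/(p ln 10).
σ_M = (5/ln 10) · (σ_p/p) = 2.1715 × 0.80/5.720 = 2.1715 × 0.13986 = 0.30371.

σ_M = 0.30 mag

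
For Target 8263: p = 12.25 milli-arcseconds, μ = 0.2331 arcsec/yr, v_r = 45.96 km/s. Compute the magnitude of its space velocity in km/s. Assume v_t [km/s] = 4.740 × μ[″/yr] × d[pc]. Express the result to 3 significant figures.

101 km/s

d = 1/p = 1/0.01225″ = 81.633 pc.
v_t = 4.740 μ d = 4.740 × 0.2331 × 81.633 = 90.196 km/s.
v = √(v_r² + v_t²) = √(45.96² + 90.196²) = √10247.6 = 101.23 km/s.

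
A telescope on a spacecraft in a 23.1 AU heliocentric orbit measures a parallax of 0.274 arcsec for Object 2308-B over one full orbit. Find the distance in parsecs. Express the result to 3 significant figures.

84.3 pc

With baseline B (in AU) and parallax p (in arcsec), d = B/p parsecs.
d = 23.1 / 0.274 = 84.307 pc.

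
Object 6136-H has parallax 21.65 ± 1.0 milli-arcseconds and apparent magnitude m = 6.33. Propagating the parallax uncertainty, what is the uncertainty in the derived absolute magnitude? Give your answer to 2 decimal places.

M = m − 5 log₁₀ d + 5 = m + 5 log₁₀ p + 5, so ∂M/∂p = 5/(p ln 10).
σ_M = (5/ln 10) · (σ_p/p) = 2.1715 × 1.0/21.65 = 2.1715 × 0.046189 = 0.1003.

σ_M = 0.10 mag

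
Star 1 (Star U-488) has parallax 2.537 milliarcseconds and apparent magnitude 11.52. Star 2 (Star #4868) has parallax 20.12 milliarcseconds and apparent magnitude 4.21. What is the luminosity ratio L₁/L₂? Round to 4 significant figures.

L₁/L₂ = 0.07492

d₁ = 1/p₁ = 1/0.002537″ = 394.17 pc; d₂ = 1/p₂ = 1/0.02012″ = 49.702 pc.
M₁ = m₁ − 5 log₁₀ d₁ + 5 = 11.52 − 12.9784 + 5 = 3.5416.
M₂ = 4.21 − 8.4819 + 5 = 0.7281.
L₁/L₂ = 10^(0.4(M₂ − M₁)) = 10^(0.4 × (-2.8135)) = 10^(-1.12540) = 0.07492.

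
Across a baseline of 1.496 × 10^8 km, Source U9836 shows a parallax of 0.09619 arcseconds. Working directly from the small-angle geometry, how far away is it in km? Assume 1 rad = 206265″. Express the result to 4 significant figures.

θ = 0.09619″ = 0.09619/206265 = 4.6634 × 10^-7 rad.
d = B/θ = (1.496 × 10^8) / (4.6634 × 10^-7) = 3.2080 × 10^14 km.

3.208 × 10^14 km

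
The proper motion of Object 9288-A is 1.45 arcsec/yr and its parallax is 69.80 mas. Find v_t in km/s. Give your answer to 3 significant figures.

98.5 km/s

d = 1/p = 1/0.06980″ = 14.327 pc.
v_t = 4.74 × μ × d = 4.74 × 1.45 × 14.327 = 98.469 km/s.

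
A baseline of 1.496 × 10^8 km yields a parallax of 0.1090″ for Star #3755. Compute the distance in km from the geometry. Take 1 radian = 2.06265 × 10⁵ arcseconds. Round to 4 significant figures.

2.831 × 10^14 km

θ = 0.1090″ = 0.1090/206265 = 5.2845 × 10^-7 rad.
d = B/θ = (1.496 × 10^8) / (5.2845 × 10^-7) = 2.8309 × 10^14 km.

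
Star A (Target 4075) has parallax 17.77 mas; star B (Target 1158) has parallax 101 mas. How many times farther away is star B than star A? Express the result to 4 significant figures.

0.1759

Since d = 1/p, d_B/d_A = p_A/p_B.
= 17.77 / 101 = 0.17594.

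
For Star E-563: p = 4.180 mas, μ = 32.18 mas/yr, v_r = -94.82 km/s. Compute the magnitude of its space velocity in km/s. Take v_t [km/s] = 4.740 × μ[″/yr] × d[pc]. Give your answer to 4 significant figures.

101.6 km/s

d = 1/p = 1/0.004180″ = 239.23 pc.
μ = 32.18 mas/yr = 0.03218 ″/yr.
v_t = 4.740 μ d = 4.740 × 0.03218 × 239.23 = 36.491 km/s.
v = √(v_r² + v_t²) = √((-94.82)² + 36.491²) = √10322.4 = 101.6 km/s.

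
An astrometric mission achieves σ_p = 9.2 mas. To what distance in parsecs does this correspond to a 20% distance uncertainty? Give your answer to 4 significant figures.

σ_d/d = σ_p/p, so the condition is σ_p/p ≤ 0.20, i.e. p ≥ σ_p/0.20.
p_min = 9.2/0.20 = 46 mas = 0.046 arcsec.
d_max = 1/p_min = 1/0.046 = 21.739 pc.

21.74 pc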